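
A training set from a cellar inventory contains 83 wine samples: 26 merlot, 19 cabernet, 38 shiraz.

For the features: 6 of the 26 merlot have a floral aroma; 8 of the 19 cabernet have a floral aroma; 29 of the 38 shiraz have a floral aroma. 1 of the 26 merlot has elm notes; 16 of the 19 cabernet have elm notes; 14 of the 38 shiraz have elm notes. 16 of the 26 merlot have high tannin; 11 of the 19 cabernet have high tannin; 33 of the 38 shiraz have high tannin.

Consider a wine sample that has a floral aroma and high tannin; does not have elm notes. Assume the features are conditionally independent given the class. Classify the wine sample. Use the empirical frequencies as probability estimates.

shiraz

merlot: (26/83) × (6/26) × (25/26) × (16/26) ≈ 0.0427746
cabernet: (19/83) × (8/19) × (3/19) × (11/19) ≈ 0.00881087
shiraz: (38/83) × (29/38) × (24/38) × (33/38) ≈ 0.191636
Highest score → shiraz.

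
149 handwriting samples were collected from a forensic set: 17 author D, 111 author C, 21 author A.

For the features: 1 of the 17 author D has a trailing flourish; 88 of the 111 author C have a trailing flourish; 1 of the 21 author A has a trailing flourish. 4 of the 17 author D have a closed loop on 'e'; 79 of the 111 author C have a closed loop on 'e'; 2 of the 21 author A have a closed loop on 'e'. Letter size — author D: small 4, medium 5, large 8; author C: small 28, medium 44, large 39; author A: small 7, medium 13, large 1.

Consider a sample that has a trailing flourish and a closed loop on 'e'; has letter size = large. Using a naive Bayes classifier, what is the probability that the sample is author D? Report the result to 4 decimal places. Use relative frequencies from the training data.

0.0050

author D: (17/149) × (1/17) × (4/17) × (8/17) ≈ 0.000743132
author C: (111/149) × (88/111) × (79/111) × (39/111) ≈ 0.147687
author A: (21/149) × (1/21) × (2/21) × (1/21) ≈ 0.0000304372
P(author D | x) = 0.000743132 / 0.1484605692 ≈ 0.0050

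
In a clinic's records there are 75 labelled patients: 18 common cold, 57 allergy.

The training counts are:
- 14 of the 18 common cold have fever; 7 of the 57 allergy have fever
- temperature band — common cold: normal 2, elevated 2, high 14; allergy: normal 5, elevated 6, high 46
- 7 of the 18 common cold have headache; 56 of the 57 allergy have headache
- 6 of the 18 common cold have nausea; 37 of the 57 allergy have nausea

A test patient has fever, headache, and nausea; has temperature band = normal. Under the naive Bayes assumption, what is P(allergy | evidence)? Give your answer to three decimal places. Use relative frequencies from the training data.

common cold: (18/75) × (14/18) × (2/18) × (7/18) × (6/18) ≈ 0.00268861
allergy: (57/75) × (7/57) × (5/57) × (56/57) × (37/57) ≈ 0.00522122
P(allergy | x) = 0.00522122 / 0.00790983 ≈ 0.660

0.660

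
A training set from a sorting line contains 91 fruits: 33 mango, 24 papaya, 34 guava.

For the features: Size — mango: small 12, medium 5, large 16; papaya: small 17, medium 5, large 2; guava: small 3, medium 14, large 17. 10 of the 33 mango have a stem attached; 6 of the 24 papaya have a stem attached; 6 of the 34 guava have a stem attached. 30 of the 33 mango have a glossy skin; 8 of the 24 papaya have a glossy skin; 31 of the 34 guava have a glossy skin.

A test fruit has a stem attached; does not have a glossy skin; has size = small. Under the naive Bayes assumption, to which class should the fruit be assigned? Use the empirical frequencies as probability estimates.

papaya

mango: (33/91) × (12/33) × (10/33) × (3/33) ≈ 0.00363273
papaya: (24/91) × (17/24) × (6/24) × (16/24) ≈ 0.0311355
guava: (34/91) × (3/34) × (6/34) × (3/34) ≈ 0.000513328
Highest score → papaya.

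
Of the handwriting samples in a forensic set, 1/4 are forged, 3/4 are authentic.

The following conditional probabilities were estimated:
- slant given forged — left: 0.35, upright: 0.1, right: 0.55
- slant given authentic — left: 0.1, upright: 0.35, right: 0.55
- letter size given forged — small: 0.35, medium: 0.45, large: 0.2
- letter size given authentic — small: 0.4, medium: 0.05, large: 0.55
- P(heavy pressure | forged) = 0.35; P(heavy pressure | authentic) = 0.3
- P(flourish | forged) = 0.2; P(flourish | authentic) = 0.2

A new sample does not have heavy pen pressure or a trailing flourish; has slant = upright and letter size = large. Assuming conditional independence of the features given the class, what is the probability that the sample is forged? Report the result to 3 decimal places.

0.031

forged: 0.25 × 0.1 × 0.2 × (1−0.35) × (1−0.2) = 0.0026
authentic: 0.75 × 0.35 × 0.55 × (1−0.3) × (1−0.2) = 0.08085
P(forged | x) = 0.0026 / 0.08345 ≈ 0.031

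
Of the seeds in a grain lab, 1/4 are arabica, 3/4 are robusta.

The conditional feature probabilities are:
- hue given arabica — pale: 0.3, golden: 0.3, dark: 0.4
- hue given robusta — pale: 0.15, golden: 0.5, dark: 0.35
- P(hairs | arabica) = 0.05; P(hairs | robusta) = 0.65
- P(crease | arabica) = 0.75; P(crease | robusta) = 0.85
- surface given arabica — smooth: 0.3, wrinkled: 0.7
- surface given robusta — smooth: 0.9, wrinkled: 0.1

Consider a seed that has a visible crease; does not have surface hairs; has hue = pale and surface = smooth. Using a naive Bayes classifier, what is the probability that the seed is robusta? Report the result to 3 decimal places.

0.653

arabica: 0.25 × 0.3 × (1−0.05) × 0.75 × 0.3 = 0.01603125
robusta: 0.75 × 0.15 × (1−0.65) × 0.85 × 0.9 = 0.030121875
P(robusta | x) = 0.030121875 / 0.046153125 ≈ 0.653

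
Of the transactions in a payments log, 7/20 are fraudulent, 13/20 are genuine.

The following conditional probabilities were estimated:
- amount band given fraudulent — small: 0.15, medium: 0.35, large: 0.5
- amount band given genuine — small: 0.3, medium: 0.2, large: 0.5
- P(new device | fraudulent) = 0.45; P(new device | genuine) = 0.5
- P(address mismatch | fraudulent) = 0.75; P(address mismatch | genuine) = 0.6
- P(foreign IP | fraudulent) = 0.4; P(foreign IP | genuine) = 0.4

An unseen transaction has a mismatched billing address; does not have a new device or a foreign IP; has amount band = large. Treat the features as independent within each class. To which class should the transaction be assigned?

genuine

fraudulent: 0.35 × 0.5 × (1−0.45) × 0.75 × (1−0.4) = 0.0433125
genuine: 0.65 × 0.5 × (1−0.5) × 0.6 × (1−0.4) = 0.0585
Highest score → genuine.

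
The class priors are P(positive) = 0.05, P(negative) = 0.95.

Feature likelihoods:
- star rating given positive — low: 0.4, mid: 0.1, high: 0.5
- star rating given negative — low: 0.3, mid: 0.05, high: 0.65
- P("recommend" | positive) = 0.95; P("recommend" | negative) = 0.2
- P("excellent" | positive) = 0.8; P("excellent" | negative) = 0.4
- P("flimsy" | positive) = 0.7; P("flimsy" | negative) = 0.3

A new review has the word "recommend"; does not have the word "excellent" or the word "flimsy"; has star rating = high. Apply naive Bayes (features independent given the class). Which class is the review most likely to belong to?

positive: 0.05 × 0.5 × 0.95 × (1−0.8) × (1−0.7) = 0.001425
negative: 0.95 × 0.65 × 0.2 × (1−0.4) × (1−0.3) = 0.05187
Highest score → negative.

negative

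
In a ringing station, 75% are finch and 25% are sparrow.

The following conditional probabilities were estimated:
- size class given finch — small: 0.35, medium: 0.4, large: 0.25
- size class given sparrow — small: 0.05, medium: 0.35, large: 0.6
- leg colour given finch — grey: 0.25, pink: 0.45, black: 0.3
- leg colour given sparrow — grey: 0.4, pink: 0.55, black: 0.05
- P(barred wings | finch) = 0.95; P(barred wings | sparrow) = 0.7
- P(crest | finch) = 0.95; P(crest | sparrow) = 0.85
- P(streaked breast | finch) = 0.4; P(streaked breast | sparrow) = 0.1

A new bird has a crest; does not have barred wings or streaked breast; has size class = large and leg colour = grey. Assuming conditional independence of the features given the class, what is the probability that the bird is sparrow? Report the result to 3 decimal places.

0.912

finch: 0.75 × 0.25 × 0.25 × (1−0.95) × 0.95 × (1−0.4) = 0.0013359375
sparrow: 0.25 × 0.6 × 0.4 × (1−0.7) × 0.85 × (1−0.1) = 0.01377
P(sparrow | x) = 0.01377 / 0.0151059375 ≈ 0.912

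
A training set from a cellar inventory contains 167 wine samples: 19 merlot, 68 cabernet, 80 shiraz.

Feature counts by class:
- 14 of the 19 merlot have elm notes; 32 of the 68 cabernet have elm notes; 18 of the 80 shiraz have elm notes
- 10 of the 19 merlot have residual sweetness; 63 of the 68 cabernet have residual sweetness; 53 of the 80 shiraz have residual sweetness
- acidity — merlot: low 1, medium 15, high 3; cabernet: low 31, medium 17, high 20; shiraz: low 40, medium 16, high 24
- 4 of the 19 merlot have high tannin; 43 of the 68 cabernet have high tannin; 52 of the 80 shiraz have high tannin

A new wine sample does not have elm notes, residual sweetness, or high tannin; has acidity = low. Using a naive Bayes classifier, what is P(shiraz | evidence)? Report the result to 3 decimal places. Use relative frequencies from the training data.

merlot: (19/167) × (5/19) × (9/19) × (1/19) × (15/19) ≈ 0.000589287
cabernet: (68/167) × (36/68) × (5/68) × (31/68) × (25/68) ≈ 0.00265663
shiraz: (80/167) × (62/80) × (27/80) × (40/80) × (28/80) ≈ 0.0219274
P(shiraz | x) = 0.0219274 / 0.025173317 ≈ 0.871

0.871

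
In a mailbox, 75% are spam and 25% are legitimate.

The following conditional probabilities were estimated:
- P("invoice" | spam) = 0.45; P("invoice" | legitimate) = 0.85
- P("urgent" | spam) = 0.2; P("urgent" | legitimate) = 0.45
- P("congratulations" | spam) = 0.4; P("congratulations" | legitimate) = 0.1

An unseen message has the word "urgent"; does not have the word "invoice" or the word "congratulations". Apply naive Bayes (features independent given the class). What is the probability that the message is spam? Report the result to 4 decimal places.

0.7652

spam: 0.75 × (1−0.45) × 0.2 × (1−0.4) = 0.0495
legitimate: 0.25 × (1−0.85) × 0.45 × (1−0.1) = 0.0151875
P(spam | x) = 0.0495 / 0.0646875 ≈ 0.7652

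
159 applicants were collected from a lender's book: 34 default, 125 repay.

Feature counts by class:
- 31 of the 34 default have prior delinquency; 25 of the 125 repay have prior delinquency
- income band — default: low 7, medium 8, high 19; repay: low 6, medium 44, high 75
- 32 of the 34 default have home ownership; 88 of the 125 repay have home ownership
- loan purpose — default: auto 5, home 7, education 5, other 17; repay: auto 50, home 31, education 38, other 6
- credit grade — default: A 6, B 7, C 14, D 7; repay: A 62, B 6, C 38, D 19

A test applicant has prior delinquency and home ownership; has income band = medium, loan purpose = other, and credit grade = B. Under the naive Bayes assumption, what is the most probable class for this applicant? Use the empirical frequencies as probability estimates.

default

default: (34/159) × (31/34) × (8/34) × (32/34) × (17/34) × (7/34) ≈ 0.00444463
repay: (125/159) × (25/125) × (44/125) × (88/125) × (6/125) × (6/125) ≈ 0.000089772
Highest score → default.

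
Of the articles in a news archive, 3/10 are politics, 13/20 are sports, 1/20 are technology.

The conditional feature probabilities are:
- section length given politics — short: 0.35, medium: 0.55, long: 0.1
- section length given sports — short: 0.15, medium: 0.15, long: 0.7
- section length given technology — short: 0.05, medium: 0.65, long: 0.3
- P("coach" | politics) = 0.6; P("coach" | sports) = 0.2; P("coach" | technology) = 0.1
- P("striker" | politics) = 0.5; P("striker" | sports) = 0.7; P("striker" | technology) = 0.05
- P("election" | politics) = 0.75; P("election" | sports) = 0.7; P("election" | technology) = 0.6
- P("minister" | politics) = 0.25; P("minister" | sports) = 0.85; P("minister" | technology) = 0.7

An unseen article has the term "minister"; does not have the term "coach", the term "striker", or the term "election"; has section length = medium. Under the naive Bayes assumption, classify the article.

technology

politics: 0.3 × 0.55 × (1−0.6) × (1−0.5) × (1−0.75) × 0.25 = 0.0020625
sports: 0.65 × 0.15 × (1−0.2) × (1−0.7) × (1−0.7) × 0.85 = 0.005967
technology: 0.05 × 0.65 × (1−0.1) × (1−0.05) × (1−0.6) × 0.7 = 0.0077805
Highest score → technology.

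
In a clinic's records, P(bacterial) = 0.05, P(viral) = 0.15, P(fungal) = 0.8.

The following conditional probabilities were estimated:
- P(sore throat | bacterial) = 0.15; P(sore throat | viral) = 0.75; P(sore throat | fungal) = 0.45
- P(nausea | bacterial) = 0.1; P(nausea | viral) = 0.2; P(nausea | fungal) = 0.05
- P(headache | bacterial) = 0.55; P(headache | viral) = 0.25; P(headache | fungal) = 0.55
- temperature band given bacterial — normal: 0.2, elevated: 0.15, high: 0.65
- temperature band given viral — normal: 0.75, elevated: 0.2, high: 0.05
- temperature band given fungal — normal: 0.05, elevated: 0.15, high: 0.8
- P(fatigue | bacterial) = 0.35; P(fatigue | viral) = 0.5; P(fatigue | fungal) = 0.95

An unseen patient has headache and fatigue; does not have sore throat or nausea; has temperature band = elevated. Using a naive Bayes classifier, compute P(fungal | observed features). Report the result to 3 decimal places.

bacterial: 0.05 × (1−0.15) × (1−0.1) × 0.55 × 0.15 × 0.35 = 0.00110446875
viral: 0.15 × (1−0.75) × (1−0.2) × 0.25 × 0.2 × 0.5 = 0.00075
fungal: 0.8 × (1−0.45) × (1−0.05) × 0.55 × 0.15 × 0.95 = 0.03276075
P(fungal | x) = 0.03276075 / 0.03461521875 ≈ 0.946

0.946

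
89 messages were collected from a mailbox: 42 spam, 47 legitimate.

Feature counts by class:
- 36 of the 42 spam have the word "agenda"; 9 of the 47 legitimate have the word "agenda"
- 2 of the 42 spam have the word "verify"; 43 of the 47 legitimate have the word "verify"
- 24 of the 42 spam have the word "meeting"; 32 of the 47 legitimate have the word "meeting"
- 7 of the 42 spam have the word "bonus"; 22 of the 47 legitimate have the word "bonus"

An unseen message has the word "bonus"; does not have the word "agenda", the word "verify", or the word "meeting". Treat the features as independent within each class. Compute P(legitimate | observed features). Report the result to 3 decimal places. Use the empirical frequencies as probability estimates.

0.542

spam: (42/89) × (6/42) × (40/42) × (18/42) × (7/42) ≈ 0.0045861
legitimate: (47/89) × (38/47) × (4/47) × (15/47) × (22/47) ≈ 0.00542843
P(legitimate | x) = 0.00542843 / 0.01001453 ≈ 0.542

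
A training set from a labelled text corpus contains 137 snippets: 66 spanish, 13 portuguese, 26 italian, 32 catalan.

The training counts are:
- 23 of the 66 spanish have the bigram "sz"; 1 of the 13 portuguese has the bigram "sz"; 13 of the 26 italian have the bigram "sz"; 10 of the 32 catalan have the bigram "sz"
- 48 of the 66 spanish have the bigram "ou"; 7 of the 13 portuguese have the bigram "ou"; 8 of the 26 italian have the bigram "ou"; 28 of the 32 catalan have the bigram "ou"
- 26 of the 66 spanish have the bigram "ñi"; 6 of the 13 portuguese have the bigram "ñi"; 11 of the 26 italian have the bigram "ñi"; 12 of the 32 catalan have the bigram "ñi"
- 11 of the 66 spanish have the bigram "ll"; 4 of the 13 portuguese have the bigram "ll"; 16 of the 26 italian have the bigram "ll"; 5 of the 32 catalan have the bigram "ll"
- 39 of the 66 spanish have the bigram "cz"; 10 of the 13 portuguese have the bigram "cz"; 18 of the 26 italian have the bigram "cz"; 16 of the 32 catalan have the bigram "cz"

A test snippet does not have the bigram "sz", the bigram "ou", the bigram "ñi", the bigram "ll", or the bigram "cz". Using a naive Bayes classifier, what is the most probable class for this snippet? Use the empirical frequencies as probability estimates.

spanish: (66/137) × (43/66) × (18/66) × (40/66) × (55/66) × (27/66) ≈ 0.0176861
portuguese: (13/137) × (12/13) × (6/13) × (7/13) × (9/13) × (3/13) ≈ 0.00347777
italian: (26/137) × (13/26) × (18/26) × (15/26) × (10/26) × (8/26) ≈ 0.00448521
catalan: (32/137) × (22/32) × (4/32) × (20/32) × (27/32) × (16/32) ≈ 0.00529268
Highest score → spanish.

spanish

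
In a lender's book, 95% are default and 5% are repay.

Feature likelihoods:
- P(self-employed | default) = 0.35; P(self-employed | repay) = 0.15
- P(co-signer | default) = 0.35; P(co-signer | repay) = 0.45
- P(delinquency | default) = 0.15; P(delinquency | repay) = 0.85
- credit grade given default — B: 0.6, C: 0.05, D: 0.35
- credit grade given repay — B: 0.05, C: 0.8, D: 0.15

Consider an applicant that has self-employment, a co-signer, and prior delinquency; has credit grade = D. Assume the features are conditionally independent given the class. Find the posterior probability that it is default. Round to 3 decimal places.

default: 0.95 × 0.35 × 0.35 × 0.15 × 0.35 = 0.0061096875
repay: 0.05 × 0.15 × 0.45 × 0.85 × 0.15 = 0.0004303125
P(default | x) = 0.0061096875 / 0.00654 ≈ 0.934

0.934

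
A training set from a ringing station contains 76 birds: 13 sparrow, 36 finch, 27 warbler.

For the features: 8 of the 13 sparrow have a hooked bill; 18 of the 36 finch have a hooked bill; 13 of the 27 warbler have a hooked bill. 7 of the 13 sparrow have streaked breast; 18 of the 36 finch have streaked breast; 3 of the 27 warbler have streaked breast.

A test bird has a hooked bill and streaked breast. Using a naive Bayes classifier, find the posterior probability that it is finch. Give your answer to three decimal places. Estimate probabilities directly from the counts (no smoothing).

0.610

sparrow: (13/76) × (8/13) × (7/13) ≈ 0.0566802
finch: (36/76) × (18/36) × (18/36) ≈ 0.118421
warbler: (27/76) × (13/27) × (3/27) ≈ 0.0190058
P(finch | x) = 0.118421 / 0.194107 ≈ 0.610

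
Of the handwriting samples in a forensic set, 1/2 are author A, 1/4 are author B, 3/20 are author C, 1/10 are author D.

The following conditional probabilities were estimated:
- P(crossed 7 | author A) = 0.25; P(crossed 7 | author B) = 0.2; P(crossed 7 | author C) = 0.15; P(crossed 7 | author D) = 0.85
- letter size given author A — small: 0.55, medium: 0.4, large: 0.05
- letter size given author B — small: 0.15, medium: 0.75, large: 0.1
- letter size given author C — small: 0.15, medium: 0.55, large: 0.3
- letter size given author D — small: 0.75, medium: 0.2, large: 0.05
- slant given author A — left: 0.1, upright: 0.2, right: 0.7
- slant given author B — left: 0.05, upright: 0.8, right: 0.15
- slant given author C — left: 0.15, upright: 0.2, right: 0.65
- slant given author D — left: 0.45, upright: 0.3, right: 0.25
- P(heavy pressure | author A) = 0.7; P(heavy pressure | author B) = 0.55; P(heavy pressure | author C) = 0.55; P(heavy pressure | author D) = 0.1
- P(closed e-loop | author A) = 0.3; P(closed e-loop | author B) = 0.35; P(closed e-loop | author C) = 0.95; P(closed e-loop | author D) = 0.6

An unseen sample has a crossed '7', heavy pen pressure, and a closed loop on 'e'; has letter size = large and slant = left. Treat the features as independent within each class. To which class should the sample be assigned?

author A: 0.5 × 0.25 × 0.05 × 0.1 × 0.7 × 0.3 = 0.00013125
author B: 0.25 × 0.2 × 0.1 × 0.05 × 0.55 × 0.35 = 0.000048125
author C: 0.15 × 0.15 × 0.3 × 0.15 × 0.55 × 0.95 = 0.00052903125
author D: 0.1 × 0.85 × 0.05 × 0.45 × 0.1 × 0.6 = 0.00011475
Highest score → author C.

author C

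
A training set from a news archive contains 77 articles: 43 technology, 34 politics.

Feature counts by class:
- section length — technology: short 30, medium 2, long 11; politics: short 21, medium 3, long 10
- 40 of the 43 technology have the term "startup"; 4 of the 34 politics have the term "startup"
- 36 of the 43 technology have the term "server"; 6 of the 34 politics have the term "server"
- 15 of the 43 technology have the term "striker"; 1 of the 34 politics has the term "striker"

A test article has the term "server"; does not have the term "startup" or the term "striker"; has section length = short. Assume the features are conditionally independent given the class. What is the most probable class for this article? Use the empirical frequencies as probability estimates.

politics

technology: (43/77) × (30/43) × (3/43) × (36/43) × (28/43) ≈ 0.0148186
politics: (34/77) × (21/34) × (30/34) × (6/34) × (33/34) ≈ 0.0412172
Highest score → politics.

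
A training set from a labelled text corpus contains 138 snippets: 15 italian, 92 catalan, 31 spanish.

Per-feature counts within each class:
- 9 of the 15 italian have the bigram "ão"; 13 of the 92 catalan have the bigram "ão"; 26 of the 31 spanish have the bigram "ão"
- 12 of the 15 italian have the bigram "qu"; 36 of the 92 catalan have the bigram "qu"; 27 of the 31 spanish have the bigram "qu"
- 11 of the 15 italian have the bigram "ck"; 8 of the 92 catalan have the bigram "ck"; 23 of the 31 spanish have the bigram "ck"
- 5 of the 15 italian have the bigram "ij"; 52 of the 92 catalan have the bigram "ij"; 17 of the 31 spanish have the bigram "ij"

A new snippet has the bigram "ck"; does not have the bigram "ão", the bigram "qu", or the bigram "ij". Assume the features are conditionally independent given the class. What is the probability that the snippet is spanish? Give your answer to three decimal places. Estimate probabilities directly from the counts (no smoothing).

italian: (15/138) × (6/15) × (3/15) × (11/15) × (10/15) ≈ 0.00425121
catalan: (92/138) × (79/92) × (56/92) × (8/92) × (40/92) ≈ 0.0131741
spanish: (31/138) × (5/31) × (4/31) × (23/31) × (14/31) ≈ 0.00156647
P(spanish | x) = 0.00156647 / 0.01899178 ≈ 0.082

0.082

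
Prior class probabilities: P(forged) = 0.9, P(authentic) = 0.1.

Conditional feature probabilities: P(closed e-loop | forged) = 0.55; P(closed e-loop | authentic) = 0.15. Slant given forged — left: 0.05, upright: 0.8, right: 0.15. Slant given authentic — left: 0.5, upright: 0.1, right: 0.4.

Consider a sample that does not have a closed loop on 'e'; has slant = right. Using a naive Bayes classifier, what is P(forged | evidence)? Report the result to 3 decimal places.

forged: 0.9 × (1−0.55) × 0.15 = 0.06075
authentic: 0.1 × (1−0.15) × 0.4 = 0.034
P(forged | x) = 0.06075 / 0.09475 ≈ 0.641

0.641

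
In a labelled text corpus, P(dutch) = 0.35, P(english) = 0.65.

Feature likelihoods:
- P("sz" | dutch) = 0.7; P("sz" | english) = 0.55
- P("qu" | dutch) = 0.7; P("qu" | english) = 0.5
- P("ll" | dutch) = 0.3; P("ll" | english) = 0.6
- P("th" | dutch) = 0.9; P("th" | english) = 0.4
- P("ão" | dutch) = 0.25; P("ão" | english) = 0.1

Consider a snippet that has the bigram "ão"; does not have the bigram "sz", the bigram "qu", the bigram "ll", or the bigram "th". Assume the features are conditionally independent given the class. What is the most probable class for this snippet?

dutch: 0.35 × (1−0.7) × (1−0.7) × (1−0.3) × (1−0.9) × 0.25 = 0.00055125
english: 0.65 × (1−0.55) × (1−0.5) × (1−0.6) × (1−0.4) × 0.1 = 0.00351
Highest score → english.

english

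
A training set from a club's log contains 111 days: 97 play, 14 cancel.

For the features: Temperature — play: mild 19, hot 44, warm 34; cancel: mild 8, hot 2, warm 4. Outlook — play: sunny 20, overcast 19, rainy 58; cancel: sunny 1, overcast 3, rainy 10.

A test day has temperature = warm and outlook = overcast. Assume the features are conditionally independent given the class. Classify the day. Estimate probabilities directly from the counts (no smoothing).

play

play: (97/111) × (34/97) × (19/97) ≈ 0.0599981
cancel: (14/111) × (4/14) × (3/14) ≈ 0.00772201
Highest score → play.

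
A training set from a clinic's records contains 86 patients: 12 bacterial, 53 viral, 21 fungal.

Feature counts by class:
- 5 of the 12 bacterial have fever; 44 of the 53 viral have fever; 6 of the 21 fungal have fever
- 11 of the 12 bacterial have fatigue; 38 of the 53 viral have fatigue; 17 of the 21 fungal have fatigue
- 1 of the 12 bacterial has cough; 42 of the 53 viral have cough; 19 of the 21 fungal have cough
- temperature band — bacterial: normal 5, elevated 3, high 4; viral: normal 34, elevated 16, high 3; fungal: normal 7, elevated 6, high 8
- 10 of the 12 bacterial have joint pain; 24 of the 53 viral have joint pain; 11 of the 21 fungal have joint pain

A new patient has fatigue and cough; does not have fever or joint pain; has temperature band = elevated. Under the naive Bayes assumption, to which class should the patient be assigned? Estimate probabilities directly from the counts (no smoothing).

fungal

bacterial: (12/86) × (7/12) × (11/12) × (1/12) × (3/12) × (2/12) ≈ 0.000259071
viral: (53/86) × (9/53) × (38/53) × (42/53) × (16/53) × (29/53) ≈ 0.00982181
fungal: (21/86) × (15/21) × (17/21) × (19/21) × (6/21) × (10/21) ≈ 0.0173808
Highest score → fungal.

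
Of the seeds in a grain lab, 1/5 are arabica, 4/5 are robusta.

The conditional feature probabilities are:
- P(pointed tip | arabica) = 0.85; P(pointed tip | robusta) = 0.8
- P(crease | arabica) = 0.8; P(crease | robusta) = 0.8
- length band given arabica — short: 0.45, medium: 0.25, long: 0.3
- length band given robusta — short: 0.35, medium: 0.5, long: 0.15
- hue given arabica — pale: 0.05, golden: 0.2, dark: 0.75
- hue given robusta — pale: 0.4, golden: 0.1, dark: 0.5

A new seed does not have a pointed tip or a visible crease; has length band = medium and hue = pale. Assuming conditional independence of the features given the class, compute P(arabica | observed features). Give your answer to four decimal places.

0.0116

arabica: 0.2 × (1−0.85) × (1−0.8) × 0.25 × 0.05 = 0.000075
robusta: 0.8 × (1−0.8) × (1−0.8) × 0.5 × 0.4 = 0.0064
P(arabica | x) = 0.000075 / 0.006475 ≈ 0.0116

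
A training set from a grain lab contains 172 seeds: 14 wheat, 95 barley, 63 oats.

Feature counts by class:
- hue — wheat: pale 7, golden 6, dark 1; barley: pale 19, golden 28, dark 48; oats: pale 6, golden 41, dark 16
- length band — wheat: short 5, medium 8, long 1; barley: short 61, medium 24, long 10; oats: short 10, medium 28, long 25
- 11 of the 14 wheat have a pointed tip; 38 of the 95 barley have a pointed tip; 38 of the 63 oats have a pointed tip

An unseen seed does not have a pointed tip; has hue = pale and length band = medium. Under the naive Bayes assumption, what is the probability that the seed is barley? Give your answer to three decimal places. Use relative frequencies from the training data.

0.601

wheat: (14/172) × (7/14) × (8/14) × (3/14) ≈ 0.00498339
barley: (95/172) × (19/95) × (24/95) × (57/95) ≈ 0.0167442
oats: (63/172) × (6/63) × (28/63) × (25/63) ≈ 0.00615233
P(barley | x) = 0.0167442 / 0.02787992 ≈ 0.601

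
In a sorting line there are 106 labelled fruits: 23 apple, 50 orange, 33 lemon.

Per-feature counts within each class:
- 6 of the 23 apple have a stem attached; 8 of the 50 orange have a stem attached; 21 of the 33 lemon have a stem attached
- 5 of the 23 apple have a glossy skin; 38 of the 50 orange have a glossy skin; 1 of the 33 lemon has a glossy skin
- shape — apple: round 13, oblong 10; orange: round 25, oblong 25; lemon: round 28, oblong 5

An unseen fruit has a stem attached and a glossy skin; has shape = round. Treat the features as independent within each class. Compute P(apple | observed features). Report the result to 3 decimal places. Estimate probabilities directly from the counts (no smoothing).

apple: (23/106) × (6/23) × (5/23) × (13/23) ≈ 0.0069551
orange: (50/106) × (8/50) × (38/50) × (25/50) ≈ 0.0286792
lemon: (33/106) × (21/33) × (1/33) × (28/33) ≈ 0.00509382
P(apple | x) = 0.0069551 / 0.04072812 ≈ 0.171

0.171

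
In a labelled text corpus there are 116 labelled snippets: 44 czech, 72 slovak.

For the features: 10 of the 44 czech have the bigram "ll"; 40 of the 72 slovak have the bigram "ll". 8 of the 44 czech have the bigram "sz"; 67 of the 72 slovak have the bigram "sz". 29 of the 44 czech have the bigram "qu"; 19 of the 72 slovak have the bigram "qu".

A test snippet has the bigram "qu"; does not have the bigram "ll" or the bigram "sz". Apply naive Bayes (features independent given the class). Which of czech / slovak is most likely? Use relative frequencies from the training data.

czech

czech: (44/116) × (34/44) × (36/44) × (29/44) ≈ 0.158058
slovak: (72/116) × (32/72) × (5/72) × (19/72) ≈ 0.00505534
Highest score → czech.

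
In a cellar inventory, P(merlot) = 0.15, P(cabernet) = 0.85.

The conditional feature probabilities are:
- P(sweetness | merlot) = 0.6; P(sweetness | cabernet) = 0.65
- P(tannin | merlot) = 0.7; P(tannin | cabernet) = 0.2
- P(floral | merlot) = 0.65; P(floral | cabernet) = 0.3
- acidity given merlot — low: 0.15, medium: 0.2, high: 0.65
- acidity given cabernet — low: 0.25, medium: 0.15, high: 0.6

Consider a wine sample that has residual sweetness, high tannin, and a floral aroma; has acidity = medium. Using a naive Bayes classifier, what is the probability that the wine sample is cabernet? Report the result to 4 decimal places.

merlot: 0.15 × 0.6 × 0.7 × 0.65 × 0.2 = 0.00819
cabernet: 0.85 × 0.65 × 0.2 × 0.3 × 0.15 = 0.0049725
P(cabernet | x) = 0.0049725 / 0.0131625 ≈ 0.3778

0.3778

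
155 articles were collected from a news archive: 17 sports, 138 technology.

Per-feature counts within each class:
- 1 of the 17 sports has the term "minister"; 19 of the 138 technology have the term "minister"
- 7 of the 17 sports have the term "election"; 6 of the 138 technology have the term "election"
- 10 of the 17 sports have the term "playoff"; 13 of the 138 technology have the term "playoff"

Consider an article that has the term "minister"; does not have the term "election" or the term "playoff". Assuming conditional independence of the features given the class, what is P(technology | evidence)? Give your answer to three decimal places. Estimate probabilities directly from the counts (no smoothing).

0.985

sports: (17/155) × (1/17) × (10/17) × (7/17) ≈ 0.00156267
technology: (138/155) × (19/138) × (132/138) × (125/138) ≈ 0.106206
P(technology | x) = 0.106206 / 0.10776867 ≈ 0.985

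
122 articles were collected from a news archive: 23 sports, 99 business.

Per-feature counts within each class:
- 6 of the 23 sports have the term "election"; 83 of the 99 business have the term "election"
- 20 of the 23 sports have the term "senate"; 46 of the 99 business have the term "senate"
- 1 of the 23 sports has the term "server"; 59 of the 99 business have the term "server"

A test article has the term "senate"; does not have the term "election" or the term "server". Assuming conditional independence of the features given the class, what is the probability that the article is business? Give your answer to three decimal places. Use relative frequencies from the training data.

0.175

sports: (23/122) × (17/23) × (20/23) × (22/23) ≈ 0.115901
business: (99/122) × (16/99) × (46/99) × (40/99) ≈ 0.0246211
P(business | x) = 0.0246211 / 0.1405221 ≈ 0.175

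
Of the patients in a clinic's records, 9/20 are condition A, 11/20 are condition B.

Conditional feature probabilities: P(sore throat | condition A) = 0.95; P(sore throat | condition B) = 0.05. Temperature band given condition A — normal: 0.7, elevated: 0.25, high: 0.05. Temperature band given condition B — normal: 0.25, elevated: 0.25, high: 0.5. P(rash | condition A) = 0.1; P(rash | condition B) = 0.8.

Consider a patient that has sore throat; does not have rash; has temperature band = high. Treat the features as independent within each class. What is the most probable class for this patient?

condition A

condition A: 0.45 × 0.95 × 0.05 × (1−0.1) = 0.0192375
condition B: 0.55 × 0.05 × 0.5 × (1−0.8) = 0.00275
Highest score → condition A.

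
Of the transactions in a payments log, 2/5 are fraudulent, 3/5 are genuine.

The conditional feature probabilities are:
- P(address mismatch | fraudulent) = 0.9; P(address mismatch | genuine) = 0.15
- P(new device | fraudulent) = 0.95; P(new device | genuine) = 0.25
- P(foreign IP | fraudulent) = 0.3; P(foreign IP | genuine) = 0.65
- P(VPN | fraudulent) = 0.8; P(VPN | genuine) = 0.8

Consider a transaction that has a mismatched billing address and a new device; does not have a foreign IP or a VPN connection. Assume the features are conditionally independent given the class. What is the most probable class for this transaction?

fraudulent

fraudulent: 0.4 × 0.9 × 0.95 × (1−0.3) × (1−0.8) = 0.04788
genuine: 0.6 × 0.15 × 0.25 × (1−0.65) × (1−0.8) = 0.001575
Highest score → fraudulent.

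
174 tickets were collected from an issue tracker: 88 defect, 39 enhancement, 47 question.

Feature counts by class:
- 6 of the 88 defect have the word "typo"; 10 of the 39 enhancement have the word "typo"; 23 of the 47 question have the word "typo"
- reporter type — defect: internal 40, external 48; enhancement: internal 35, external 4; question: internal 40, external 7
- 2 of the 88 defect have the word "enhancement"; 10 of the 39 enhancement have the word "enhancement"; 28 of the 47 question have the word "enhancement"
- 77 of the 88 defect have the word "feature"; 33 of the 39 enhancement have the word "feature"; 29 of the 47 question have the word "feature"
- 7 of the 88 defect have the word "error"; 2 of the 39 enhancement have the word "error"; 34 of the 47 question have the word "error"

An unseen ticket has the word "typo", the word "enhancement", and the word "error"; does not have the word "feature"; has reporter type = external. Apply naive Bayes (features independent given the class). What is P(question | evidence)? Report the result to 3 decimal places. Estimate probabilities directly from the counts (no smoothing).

defect: (88/174) × (6/88) × (48/88) × (2/88) × (11/88) × (7/88) ≈ 0.00000425043
enhancement: (39/174) × (10/39) × (4/39) × (10/39) × (6/39) × (2/39) ≈ 0.0000119243
question: (47/174) × (23/47) × (7/47) × (28/47) × (18/47) × (34/47) ≈ 0.00324934
P(question | x) = 0.00324934 / 0.00326551473 ≈ 0.995

0.995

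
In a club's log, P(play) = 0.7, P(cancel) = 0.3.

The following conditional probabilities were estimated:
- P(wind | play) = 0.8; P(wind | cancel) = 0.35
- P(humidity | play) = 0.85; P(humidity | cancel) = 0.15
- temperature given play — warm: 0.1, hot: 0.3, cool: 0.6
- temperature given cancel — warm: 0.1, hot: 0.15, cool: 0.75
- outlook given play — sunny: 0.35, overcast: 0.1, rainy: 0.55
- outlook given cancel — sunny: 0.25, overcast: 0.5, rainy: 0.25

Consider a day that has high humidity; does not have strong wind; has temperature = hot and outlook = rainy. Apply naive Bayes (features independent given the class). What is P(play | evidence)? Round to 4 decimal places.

0.9471

play: 0.7 × (1−0.8) × 0.85 × 0.3 × 0.55 = 0.019635
cancel: 0.3 × (1−0.35) × 0.15 × 0.15 × 0.25 = 0.001096875
P(play | x) = 0.019635 / 0.020731875 ≈ 0.9471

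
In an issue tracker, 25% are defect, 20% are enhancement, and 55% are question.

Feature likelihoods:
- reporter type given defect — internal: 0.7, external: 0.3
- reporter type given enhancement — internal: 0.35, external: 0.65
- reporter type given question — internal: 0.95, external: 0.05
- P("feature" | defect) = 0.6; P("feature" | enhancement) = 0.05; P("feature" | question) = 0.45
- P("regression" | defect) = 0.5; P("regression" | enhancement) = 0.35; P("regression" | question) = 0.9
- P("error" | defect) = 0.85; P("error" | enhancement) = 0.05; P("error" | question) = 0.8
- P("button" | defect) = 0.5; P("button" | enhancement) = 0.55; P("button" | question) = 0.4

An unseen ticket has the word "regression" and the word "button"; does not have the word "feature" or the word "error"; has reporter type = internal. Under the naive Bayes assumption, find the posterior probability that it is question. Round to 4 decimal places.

0.5832

defect: 0.25 × 0.7 × (1−0.6) × 0.5 × (1−0.85) × 0.5 = 0.002625
enhancement: 0.2 × 0.35 × (1−0.05) × 0.35 × (1−0.05) × 0.55 = 0.0121611875
question: 0.55 × 0.95 × (1−0.45) × 0.9 × (1−0.8) × 0.4 = 0.020691
P(question | x) = 0.020691 / 0.0354771875 ≈ 0.5832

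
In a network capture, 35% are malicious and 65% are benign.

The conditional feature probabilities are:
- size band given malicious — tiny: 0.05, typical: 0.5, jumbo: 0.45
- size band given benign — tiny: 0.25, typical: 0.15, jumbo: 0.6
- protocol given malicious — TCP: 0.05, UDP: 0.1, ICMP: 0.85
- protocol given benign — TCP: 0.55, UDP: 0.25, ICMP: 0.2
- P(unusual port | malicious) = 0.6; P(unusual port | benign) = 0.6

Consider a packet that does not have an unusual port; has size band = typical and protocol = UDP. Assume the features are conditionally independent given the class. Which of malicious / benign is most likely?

malicious: 0.35 × 0.5 × 0.1 × (1−0.6) = 0.007
benign: 0.65 × 0.15 × 0.25 × (1−0.6) = 0.00975
Highest score → benign.

benign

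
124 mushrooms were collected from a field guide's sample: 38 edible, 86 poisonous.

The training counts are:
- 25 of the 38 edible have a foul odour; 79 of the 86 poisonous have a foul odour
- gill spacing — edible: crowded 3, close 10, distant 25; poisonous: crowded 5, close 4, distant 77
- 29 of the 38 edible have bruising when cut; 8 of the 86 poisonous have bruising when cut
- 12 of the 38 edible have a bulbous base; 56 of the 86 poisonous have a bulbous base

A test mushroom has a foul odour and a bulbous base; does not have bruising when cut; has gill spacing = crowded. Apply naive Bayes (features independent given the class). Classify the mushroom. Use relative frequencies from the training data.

poisonous

edible: (38/124) × (25/38) × (3/38) × (9/38) × (12/38) ≈ 0.00119045
poisonous: (86/124) × (79/86) × (5/86) × (78/86) × (56/86) ≈ 0.0218757
Highest score → poisonous.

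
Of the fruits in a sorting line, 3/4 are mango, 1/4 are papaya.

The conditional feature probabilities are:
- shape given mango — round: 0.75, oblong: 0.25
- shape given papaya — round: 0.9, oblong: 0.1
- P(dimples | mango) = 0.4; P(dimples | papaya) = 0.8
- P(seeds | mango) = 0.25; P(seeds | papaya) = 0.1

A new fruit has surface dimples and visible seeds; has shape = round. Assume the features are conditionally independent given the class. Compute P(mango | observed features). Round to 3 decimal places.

mango: 0.75 × 0.75 × 0.4 × 0.25 = 0.05625
papaya: 0.25 × 0.9 × 0.8 × 0.1 = 0.018
P(mango | x) = 0.05625 / 0.07425 ≈ 0.758

0.758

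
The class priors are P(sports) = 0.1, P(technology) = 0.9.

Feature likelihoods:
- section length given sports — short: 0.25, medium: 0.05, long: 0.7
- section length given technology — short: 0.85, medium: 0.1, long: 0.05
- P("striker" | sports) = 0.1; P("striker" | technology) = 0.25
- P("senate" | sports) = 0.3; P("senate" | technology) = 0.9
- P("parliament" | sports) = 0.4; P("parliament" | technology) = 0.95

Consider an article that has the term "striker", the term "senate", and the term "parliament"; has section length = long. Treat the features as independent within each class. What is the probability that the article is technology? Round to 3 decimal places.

sports: 0.1 × 0.7 × 0.1 × 0.3 × 0.4 = 0.00084
technology: 0.9 × 0.05 × 0.25 × 0.9 × 0.95 = 0.00961875
P(technology | x) = 0.00961875 / 0.01045875 ≈ 0.920

0.920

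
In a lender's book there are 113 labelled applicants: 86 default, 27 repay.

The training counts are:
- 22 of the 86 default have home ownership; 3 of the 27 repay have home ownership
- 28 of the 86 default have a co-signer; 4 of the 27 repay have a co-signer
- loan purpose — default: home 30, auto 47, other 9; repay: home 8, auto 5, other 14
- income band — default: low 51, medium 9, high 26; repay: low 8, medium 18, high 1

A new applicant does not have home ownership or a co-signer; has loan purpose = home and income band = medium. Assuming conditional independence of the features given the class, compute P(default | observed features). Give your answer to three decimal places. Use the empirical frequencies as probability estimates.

default: (86/113) × (64/86) × (58/86) × (30/86) × (9/86) ≈ 0.0139443
repay: (27/113) × (24/27) × (23/27) × (8/27) × (18/27) ≈ 0.0357381
P(default | x) = 0.0139443 / 0.0496824 ≈ 0.281

0.281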